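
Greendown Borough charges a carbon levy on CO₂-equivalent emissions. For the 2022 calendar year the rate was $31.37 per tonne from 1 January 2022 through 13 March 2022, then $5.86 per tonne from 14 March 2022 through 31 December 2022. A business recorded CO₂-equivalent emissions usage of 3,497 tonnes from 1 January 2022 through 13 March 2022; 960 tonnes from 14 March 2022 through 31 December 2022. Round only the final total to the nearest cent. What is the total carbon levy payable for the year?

$115326.49

1 January – 13 March 2022: 3,497 tonnes at $31.37/tonne → $109700.89
14 March – 31 December 2022: 960 tonnes at $5.86/tonne → $5625.60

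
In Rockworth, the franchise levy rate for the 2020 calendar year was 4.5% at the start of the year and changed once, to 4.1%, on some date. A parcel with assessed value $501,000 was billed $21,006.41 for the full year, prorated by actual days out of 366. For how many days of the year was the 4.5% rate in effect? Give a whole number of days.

85 days

Let d = days at the first rate; then 366 − d days at the second rate.
$501,000 × [4.5%·d + 4.1%·(366−d)] / 366 = $21,006.41
Solving gives d = 85, so the new rate took effect on March 26, 2020.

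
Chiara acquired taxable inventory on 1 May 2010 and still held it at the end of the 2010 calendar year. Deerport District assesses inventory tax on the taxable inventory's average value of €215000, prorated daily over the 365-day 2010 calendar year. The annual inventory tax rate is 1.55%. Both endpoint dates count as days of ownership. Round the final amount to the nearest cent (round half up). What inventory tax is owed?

Days held (1 May – 31 December 2010): 245 out of 365
Tax = €215000 × 1.55% × 245/365 = €2236.8836

€2236.88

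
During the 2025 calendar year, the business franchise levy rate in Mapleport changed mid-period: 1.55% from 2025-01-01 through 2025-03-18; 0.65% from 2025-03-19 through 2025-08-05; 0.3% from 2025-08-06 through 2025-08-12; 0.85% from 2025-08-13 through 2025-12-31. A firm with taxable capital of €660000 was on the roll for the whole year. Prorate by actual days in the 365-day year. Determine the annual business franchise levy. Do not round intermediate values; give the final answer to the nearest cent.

€6008.71

2025-01-01 to 2025-03-18: 77 days at 1.55% → €660000 × 1.55% × 77/365 = €2158.1096
2025-03-19 to 2025-08-05: 140 days at 0.65% → €660000 × 0.65% × 140/365 = €1645.4795
2025-08-06 to 2025-08-12: 7 days at 0.3% → €660000 × 0.3% × 7/365 = €37.9726
2025-08-13 to 2025-12-31: 141 days at 0.85% → €660000 × 0.85% × 141/365 = €2167.1507
Total = €6008.7123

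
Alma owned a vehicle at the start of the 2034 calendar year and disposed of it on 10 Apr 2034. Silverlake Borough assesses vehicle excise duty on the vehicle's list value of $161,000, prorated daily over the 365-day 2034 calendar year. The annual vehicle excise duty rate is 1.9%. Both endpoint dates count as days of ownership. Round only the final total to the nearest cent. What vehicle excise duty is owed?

Days held (1 Jan – 10 Apr 2034): 100 out of 365
Tax = $161,000 × 1.9% × 100/365 = $838.0822

$838.08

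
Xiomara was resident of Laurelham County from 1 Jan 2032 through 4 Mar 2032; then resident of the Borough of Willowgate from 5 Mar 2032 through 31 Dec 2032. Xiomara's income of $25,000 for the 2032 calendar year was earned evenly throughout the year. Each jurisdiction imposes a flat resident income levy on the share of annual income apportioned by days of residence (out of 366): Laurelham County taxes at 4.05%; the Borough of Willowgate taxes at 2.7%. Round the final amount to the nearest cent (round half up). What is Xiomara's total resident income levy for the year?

Laurelham County, 1 Jan – 4 Mar 2032: 64 days → $25,000 × 4.05% × 64/366 = $177.0492
The Borough of Willowgate, 5 Mar – 31 Dec 2032: 302 days → $25,000 × 2.7% × 302/366 = $556.9672
Total = $734.0164

$734.02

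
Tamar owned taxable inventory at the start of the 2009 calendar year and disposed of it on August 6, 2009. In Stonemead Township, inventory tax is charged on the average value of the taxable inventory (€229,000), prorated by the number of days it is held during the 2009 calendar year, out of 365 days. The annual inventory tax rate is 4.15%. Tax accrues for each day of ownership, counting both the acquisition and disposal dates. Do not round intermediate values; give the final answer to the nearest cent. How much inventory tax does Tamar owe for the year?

Days held (January 1 – August 6, 2009): 218 out of 365
Tax = €229,000 × 4.15% × 218/365 = €5,676.0630

€5,676.06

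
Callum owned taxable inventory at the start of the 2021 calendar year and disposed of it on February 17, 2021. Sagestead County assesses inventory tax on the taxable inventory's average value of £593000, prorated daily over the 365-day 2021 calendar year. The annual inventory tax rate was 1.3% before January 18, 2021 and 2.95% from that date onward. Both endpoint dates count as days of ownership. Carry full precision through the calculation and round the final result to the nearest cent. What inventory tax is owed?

January 1 – January 17, 2021: 17 days at 1.3% → £593000 × 1.3% × 17/365 = £359.0493
January 18 – February 17, 2021: 31 days at 2.95% → £593000 × 2.95% × 31/365 = £1485.7493
Total = £1844.7986

£1844.80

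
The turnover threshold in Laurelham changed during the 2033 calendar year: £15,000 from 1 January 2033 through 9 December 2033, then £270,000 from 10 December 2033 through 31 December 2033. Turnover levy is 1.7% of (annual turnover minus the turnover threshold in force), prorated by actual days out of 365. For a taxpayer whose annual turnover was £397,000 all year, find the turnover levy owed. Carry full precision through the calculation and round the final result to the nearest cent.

£6,232.71

1 January – 9 December 2033: 343 days, exemption £15,000 → (£397,000 − £15,000) × 1.7% × 343/365 = £6,102.5808
10 December – 31 December 2033: 22 days, exemption £270,000 → (£397,000 − £270,000) × 1.7% × 22/365 = £130.1315
Total = £6,232.7123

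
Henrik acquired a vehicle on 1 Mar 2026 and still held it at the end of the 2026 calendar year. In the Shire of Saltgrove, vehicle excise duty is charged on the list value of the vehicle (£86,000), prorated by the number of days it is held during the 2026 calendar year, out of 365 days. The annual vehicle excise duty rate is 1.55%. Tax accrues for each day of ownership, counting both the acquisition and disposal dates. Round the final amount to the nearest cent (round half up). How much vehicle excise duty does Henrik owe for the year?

£1,117.53

Days held (1 Mar – 31 Dec 2026): 306 out of 365
Tax = £86,000 × 1.55% × 306/365 = £1,117.5288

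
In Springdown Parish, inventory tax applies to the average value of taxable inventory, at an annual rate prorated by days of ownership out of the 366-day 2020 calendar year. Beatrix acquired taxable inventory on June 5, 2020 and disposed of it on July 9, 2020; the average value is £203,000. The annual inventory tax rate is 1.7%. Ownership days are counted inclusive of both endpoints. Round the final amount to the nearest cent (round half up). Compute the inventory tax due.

£330.01

Days held (June 5 – July 9, 2020): 35 out of 366
Tax = £203,000 × 1.7% × 35/366 = £330.0137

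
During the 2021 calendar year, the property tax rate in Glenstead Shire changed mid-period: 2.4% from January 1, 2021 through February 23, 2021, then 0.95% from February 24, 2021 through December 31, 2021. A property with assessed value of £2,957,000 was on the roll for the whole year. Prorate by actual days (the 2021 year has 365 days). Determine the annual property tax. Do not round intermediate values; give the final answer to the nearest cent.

£34,434.87

January 1 – February 23, 2021: 54 days at 2.4% → £2,957,000 × 2.4% × 54/365 = £10,499.3753
February 24 – December 31, 2021: 311 days at 0.95% → £2,957,000 × 0.95% × 311/365 = £23,935.4973
Total = £34,434.8726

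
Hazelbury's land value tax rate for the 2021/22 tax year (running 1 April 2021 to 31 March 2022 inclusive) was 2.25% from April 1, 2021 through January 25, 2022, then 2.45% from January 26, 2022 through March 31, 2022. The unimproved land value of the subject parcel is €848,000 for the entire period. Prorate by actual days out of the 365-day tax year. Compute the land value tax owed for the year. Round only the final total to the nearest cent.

April 1, 2021 – January 25, 2022: 300 days at 2.25% → €848,000 × 2.25% × 300/365 = €15,682.1918
January 26 – March 31, 2022: 65 days at 2.45% → €848,000 × 2.45% × 65/365 = €3,699.8356
Total = €19,382.0274

€19,382.03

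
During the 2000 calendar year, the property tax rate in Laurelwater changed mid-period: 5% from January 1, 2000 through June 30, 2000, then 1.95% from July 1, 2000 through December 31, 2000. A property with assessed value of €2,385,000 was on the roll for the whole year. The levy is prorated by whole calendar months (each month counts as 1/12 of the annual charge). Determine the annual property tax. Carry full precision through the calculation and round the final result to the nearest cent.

€82,878.75

January 1 – June 30, 2000: 6 months at 5% → €2,385,000 × 5% × 6/12 = €59,625.0000
July 1 – December 31, 2000: 6 months at 1.95% → €2,385,000 × 1.95% × 6/12 = €23,253.7500
Total = €82,878.7500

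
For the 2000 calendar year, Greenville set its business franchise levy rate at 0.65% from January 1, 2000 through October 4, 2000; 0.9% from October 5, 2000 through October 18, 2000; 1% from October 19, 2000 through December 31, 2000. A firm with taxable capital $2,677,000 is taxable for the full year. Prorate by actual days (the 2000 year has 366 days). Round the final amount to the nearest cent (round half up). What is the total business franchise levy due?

$19,550.88

January 1 – October 4, 2000: 278 days at 0.65% → $2,677,000 × 0.65% × 278/366 = $13,216.7732
October 5 – October 18, 2000: 14 days at 0.9% → $2,677,000 × 0.9% × 14/366 = $921.5902
October 19 – December 31, 2000: 74 days at 1% → $2,677,000 × 1% × 74/366 = $5,412.5137
Total = $19,550.8770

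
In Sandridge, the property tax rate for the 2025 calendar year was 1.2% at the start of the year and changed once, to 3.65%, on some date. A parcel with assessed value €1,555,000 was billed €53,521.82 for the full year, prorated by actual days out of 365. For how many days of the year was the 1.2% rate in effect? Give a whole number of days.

Let d = days at the first rate; then 365 − d days at the second rate.
€1,555,000 × [1.2%·d + 3.65%·(365−d)] / 365 = €53,521.82
Solving gives d = 31, so the new rate took effect on February 1, 2025.

31 days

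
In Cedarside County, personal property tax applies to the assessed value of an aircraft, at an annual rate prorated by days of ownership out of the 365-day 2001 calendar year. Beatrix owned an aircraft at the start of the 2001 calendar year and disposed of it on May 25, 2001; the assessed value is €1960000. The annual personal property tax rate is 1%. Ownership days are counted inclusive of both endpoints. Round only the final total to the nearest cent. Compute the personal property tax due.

Days held (January 1 – May 25, 2001): 145 out of 365
Tax = €1960000 × 1% × 145/365 = €7786.3014

€7786.30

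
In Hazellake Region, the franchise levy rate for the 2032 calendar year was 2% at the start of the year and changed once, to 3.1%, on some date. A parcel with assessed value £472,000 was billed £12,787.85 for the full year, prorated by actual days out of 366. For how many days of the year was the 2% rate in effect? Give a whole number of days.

130 days

Let d = days at the first rate; then 366 − d days at the second rate.
£472,000 × [2%·d + 3.1%·(366−d)] / 366 = £12,787.85
Solving gives d = 130, so the new rate took effect on May 10, 2032.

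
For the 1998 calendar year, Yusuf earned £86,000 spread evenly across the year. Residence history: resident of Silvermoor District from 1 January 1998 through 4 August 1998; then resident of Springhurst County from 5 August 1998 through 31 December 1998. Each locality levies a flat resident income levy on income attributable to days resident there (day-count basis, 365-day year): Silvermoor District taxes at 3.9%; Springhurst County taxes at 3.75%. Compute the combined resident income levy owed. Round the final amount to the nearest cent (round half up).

£3,301.34

Silvermoor District, 1 January – 4 August 1998: 216 days → £86,000 × 3.9% × 216/365 = £1,984.8329
Springhurst County, 5 August – 31 December 1998: 149 days → £86,000 × 3.75% × 149/365 = £1,316.5068
Total = £3,301.3397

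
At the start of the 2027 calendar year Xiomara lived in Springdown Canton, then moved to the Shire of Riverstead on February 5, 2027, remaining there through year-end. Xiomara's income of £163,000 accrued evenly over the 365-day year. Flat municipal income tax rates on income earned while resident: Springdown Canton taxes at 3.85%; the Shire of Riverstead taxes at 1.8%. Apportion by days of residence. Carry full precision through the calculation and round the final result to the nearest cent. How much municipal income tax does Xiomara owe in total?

Springdown Canton, January 1 – February 4, 2027: 35 days → £163,000 × 3.85% × 35/365 = £601.7603
The Shire of Riverstead, February 5 – December 31, 2027: 330 days → £163,000 × 1.8% × 330/365 = £2,652.6575
Total = £3,254.4178

£3,254.42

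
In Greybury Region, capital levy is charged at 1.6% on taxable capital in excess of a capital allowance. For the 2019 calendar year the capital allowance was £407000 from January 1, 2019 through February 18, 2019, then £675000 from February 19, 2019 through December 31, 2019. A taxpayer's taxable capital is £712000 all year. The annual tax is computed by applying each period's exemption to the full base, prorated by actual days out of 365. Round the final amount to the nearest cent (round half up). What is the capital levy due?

January 1 – February 18, 2019: 49 days, exemption £407000 → (£712000 − £407000) × 1.6% × 49/365 = £655.1233
February 19 – December 31, 2019: 316 days, exemption £675000 → (£712000 − £675000) × 1.6% × 316/365 = £512.5260
Total = £1167.6493

£1167.65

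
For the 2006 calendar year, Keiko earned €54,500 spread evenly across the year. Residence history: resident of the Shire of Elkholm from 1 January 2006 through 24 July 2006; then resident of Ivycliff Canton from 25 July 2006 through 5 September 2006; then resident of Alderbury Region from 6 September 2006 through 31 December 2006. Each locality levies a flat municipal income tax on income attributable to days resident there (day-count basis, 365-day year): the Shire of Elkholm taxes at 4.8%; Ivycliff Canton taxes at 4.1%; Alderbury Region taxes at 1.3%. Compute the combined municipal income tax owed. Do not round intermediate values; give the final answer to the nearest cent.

€1,959.61

The Shire of Elkholm, 1 January – 24 July 2006: 205 days → €54,500 × 4.8% × 205/365 = €1,469.2603
Ivycliff Canton, 25 July – 5 September 2006: 43 days → €54,500 × 4.1% × 43/365 = €263.2425
Alderbury Region, 6 September – 31 December 2006: 117 days → €54,500 × 1.3% × 117/365 = €227.1082
Total = €1,959.6110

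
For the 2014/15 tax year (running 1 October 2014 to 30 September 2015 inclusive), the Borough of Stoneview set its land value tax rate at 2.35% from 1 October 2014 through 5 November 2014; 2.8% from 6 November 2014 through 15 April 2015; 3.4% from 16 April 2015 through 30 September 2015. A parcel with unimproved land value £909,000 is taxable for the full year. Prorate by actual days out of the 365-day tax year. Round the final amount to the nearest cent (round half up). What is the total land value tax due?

£27,558.89

1 October – 5 November 2014: 36 days at 2.35% → £909,000 × 2.35% × 36/365 = £2,106.8877
6 November 2014 – 15 April 2015: 161 days at 2.8% → £909,000 × 2.8% × 161/365 = £11,226.7726
16 April – 30 September 2015: 168 days at 3.4% → £909,000 × 3.4% × 168/365 = £14,225.2274
Total = £27,558.8877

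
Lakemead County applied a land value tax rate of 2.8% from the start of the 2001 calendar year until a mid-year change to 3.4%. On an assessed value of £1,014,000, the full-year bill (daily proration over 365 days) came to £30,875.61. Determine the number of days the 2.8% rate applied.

216 days

Let d = days at the first rate; then 365 − d days at the second rate.
£1,014,000 × [2.8%·d + 3.4%·(365−d)] / 365 = £30,875.61
Solving gives d = 216, so the new rate took effect on 5 Aug 2001.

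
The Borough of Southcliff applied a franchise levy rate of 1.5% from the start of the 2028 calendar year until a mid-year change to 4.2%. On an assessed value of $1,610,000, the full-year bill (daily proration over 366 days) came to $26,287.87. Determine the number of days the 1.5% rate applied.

348 days

Let d = days at the first rate; then 366 − d days at the second rate.
$1,610,000 × [1.5%·d + 4.2%·(366−d)] / 366 = $26,287.87
Solving gives d = 348, so the new rate took effect on December 14, 2028.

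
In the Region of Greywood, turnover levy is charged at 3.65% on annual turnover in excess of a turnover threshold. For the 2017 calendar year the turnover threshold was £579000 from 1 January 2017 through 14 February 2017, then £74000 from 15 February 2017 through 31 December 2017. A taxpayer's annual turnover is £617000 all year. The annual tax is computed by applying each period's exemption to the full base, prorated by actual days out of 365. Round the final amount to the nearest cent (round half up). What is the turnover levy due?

1 January – 14 February 2017: 45 days, exemption £579000 → (£617000 − £579000) × 3.65% × 45/365 = £171.0000
15 February – 31 December 2017: 320 days, exemption £74000 → (£617000 − £74000) × 3.65% × 320/365 = £17376.0000
Total = £17547.0000

£17547.00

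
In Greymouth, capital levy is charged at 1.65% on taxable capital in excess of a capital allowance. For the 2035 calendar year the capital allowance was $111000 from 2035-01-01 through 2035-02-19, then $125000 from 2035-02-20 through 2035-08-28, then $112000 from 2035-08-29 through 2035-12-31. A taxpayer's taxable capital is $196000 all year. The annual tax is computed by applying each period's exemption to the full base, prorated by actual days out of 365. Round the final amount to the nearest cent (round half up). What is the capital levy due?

2035-01-01 to 2035-02-19: 50 days, exemption $111000 → ($196000 − $111000) × 1.65% × 50/365 = $192.1233
2035-02-20 to 2035-08-28: 190 days, exemption $125000 → ($196000 − $125000) × 1.65% × 190/365 = $609.8219
2035-08-29 to 2035-12-31: 125 days, exemption $112000 → ($196000 − $112000) × 1.65% × 125/365 = $474.6575
Total = $1276.6027

$1276.60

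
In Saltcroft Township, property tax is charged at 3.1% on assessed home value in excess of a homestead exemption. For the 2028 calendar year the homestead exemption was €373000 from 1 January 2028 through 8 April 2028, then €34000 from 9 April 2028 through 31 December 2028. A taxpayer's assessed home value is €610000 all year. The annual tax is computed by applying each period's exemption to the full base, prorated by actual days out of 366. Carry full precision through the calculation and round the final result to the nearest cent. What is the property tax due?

1 January – 8 April 2028: 99 days, exemption €373000 → (€610000 − €373000) × 3.1% × 99/366 = €1987.3033
9 April – 31 December 2028: 267 days, exemption €34000 → (€610000 − €34000) × 3.1% × 267/366 = €13026.0984
Total = €15013.4016

€15013.40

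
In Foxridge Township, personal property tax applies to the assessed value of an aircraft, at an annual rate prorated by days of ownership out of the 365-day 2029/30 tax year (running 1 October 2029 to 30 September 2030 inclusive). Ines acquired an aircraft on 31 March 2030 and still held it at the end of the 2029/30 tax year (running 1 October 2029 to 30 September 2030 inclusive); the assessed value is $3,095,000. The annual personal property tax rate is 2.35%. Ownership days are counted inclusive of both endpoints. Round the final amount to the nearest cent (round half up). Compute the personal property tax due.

$36,665.15

Days held (31 March – 30 September 2030): 184 out of 365
Tax = $3,095,000 × 2.35% × 184/365 = $36,665.1507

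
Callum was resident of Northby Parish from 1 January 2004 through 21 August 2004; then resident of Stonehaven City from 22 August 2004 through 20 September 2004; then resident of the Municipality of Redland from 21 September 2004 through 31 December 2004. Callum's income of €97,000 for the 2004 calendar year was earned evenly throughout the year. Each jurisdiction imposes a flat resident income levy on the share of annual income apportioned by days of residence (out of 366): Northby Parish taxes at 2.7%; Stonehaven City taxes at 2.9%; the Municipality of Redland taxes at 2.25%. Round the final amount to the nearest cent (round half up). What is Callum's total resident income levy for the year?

Northby Parish, 1 January – 21 August 2004: 234 days → €97,000 × 2.7% × 234/366 = €1,674.4426
Stonehaven City, 22 August – 20 September 2004: 30 days → €97,000 × 2.9% × 30/366 = €230.5738
The Municipality of Redland, 21 September – 31 December 2004: 102 days → €97,000 × 2.25% × 102/366 = €608.2377
Total = €2,513.2541

€2,513.25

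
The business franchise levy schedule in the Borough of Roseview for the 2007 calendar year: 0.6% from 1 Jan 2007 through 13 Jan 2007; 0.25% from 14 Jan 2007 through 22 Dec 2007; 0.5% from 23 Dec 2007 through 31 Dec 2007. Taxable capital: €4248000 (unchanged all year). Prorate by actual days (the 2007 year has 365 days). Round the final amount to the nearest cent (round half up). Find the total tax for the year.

€11411.41

1 Jan – 13 Jan 2007: 13 days at 0.6% → €4248000 × 0.6% × 13/365 = €907.7918
14 Jan – 22 Dec 2007: 343 days at 0.25% → €4248000 × 0.25% × 343/365 = €9979.8904
23 Dec – 31 Dec 2007: 9 days at 0.5% → €4248000 × 0.5% × 9/365 = €523.7260
Total = €11411.4082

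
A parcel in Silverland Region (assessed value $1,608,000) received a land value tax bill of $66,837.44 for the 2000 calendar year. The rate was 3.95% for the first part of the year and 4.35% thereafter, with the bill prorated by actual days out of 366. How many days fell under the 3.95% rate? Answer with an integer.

177 days

Let d = days at the first rate; then 366 − d days at the second rate.
$1,608,000 × [3.95%·d + 4.35%·(366−d)] / 366 = $66,837.44
Solving gives d = 177, so the new rate took effect on June 26, 2000.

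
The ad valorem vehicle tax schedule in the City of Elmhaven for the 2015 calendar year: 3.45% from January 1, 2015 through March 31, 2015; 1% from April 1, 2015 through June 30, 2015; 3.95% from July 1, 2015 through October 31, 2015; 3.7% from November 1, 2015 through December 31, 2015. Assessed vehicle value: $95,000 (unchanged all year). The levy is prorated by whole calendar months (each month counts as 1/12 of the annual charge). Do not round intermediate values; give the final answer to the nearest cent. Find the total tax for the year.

January 1 – March 31, 2015: 3 months at 3.45% → $95,000 × 3.45% × 3/12 = $819.3750
April 1 – June 30, 2015: 3 months at 1% → $95,000 × 1% × 3/12 = $237.5000
July 1 – October 31, 2015: 4 months at 3.95% → $95,000 × 3.95% × 4/12 = $1,250.8333
November 1 – December 31, 2015: 2 months at 3.7% → $95,000 × 3.7% × 2/12 = $585.8333
Total = $2,893.5417

$2,893.54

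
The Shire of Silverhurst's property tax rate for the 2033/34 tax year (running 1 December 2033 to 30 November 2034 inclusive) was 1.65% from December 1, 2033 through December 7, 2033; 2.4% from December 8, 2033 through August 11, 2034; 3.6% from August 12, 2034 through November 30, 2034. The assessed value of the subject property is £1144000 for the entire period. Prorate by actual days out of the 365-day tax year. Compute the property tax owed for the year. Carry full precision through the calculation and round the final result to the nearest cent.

December 1 – December 7, 2033: 7 days at 1.65% → £1144000 × 1.65% × 7/365 = £362.0055
December 8, 2033 – August 11, 2034: 247 days at 2.4% → £1144000 × 2.4% × 247/365 = £18579.8137
August 12 – November 30, 2034: 111 days at 3.6% → £1144000 × 3.6% × 111/365 = £12524.4493
Total = £31466.2685

£31466.27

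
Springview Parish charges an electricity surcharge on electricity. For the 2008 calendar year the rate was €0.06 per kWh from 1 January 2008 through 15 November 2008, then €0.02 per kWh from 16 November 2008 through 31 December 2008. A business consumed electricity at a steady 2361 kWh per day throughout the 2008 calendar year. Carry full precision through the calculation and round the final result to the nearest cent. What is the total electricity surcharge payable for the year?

€47,503.32

1 January – 15 November 2008: 320 days × 2361 kWh/day = 755,520 kWh at €0.06/kWh → €45,331.20
16 November – 31 December 2008: 46 days × 2361 kWh/day = 108,606 kWh at €0.02/kWh → €2,172.12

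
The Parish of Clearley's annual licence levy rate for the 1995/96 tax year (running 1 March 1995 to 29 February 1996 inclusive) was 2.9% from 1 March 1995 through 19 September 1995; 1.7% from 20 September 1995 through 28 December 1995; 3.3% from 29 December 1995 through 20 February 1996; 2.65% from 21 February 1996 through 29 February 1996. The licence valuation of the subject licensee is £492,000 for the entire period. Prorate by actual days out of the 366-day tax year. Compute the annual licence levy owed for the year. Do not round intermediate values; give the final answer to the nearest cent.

£12,915.00

1 March – 19 September 1995: 203 days at 2.9% → £492,000 × 2.9% × 203/366 = £7,913.6721
20 September – 28 December 1995: 100 days at 1.7% → £492,000 × 1.7% × 100/366 = £2,285.2459
29 December 1995 – 20 February 1996: 54 days at 3.3% → £492,000 × 3.3% × 54/366 = £2,395.4754
21 February – 29 February 1996: 9 days at 2.65% → £492,000 × 2.65% × 9/366 = £320.6066
Total = £12,915.0000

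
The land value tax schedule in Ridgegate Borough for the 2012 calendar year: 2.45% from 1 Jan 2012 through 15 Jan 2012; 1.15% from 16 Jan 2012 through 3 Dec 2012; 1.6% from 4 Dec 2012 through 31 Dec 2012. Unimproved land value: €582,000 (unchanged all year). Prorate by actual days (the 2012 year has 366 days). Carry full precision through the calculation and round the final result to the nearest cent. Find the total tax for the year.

€7,203.44

1 Jan – 15 Jan 2012: 15 days at 2.45% → €582,000 × 2.45% × 15/366 = €584.3852
16 Jan – 3 Dec 2012: 323 days at 1.15% → €582,000 × 1.15% × 323/366 = €5,906.6639
4 Dec – 31 Dec 2012: 28 days at 1.6% → €582,000 × 1.6% × 28/366 = €712.3934
Total = €7,203.4426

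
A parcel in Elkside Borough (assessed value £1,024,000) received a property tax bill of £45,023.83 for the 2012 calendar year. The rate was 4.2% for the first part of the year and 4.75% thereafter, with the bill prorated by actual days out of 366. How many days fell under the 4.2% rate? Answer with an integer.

235 days

Let d = days at the first rate; then 366 − d days at the second rate.
£1,024,000 × [4.2%·d + 4.75%·(366−d)] / 366 = £45,023.83
Solving gives d = 235, so the new rate took effect on August 23, 2012.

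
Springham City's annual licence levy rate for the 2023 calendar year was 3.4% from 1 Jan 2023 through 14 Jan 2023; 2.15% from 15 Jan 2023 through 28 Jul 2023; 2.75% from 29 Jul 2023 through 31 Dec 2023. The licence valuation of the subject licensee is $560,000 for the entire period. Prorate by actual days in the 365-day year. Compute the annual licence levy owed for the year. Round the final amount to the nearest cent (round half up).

$13,744.55

1 Jan – 14 Jan 2023: 14 days at 3.4% → $560,000 × 3.4% × 14/365 = $730.3014
15 Jan – 28 Jul 2023: 195 days at 2.15% → $560,000 × 2.15% × 195/365 = $6,432.3288
29 Jul – 31 Dec 2023: 156 days at 2.75% → $560,000 × 2.75% × 156/365 = $6,581.9178
Total = $13,744.5479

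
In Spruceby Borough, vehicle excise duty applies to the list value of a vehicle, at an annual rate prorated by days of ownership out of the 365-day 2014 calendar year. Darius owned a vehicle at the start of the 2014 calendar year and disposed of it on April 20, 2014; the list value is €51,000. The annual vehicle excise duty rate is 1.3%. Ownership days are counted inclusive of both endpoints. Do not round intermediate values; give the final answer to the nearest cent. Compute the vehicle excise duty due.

€199.81

Days held (January 1 – April 20, 2014): 110 out of 365
Tax = €51,000 × 1.3% × 110/365 = €199.8082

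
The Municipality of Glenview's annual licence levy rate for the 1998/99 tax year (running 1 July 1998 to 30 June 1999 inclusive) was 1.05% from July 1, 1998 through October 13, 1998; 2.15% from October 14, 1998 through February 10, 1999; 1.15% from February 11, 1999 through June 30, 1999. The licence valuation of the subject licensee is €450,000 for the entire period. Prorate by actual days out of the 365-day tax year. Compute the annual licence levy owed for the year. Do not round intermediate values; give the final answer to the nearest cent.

€6,525.00

July 1 – October 13, 1998: 105 days at 1.05% → €450,000 × 1.05% × 105/365 = €1,359.2466
October 14, 1998 – February 10, 1999: 120 days at 2.15% → €450,000 × 2.15% × 120/365 = €3,180.8219
February 11 – June 30, 1999: 140 days at 1.15% → €450,000 × 1.15% × 140/365 = €1,984.9315
Total = €6,525.0000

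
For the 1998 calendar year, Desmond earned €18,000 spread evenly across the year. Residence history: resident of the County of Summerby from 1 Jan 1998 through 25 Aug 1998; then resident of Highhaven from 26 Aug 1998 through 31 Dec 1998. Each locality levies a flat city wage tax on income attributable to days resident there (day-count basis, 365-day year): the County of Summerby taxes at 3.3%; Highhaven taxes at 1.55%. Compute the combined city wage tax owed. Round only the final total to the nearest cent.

The County of Summerby, 1 Jan – 25 Aug 1998: 237 days → €18,000 × 3.3% × 237/365 = €385.6932
Highhaven, 26 Aug – 31 Dec 1998: 128 days → €18,000 × 1.55% × 128/365 = €97.8411
Total = €483.5342

€483.53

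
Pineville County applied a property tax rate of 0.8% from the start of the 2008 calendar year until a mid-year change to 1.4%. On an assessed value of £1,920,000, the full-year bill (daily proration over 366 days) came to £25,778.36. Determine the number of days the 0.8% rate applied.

35 days

Let d = days at the first rate; then 366 − d days at the second rate.
£1,920,000 × [0.8%·d + 1.4%·(366−d)] / 366 = £25,778.36
Solving gives d = 35, so the new rate took effect on 5 February 2008.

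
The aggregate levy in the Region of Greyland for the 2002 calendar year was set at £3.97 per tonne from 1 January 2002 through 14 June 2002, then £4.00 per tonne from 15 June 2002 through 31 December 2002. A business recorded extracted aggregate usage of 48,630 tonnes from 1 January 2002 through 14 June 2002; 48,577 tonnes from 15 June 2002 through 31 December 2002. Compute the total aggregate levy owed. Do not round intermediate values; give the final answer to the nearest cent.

£387369.10

1 January – 14 June 2002: 48,630 tonnes at £3.97/tonne → £193061.10
15 June – 31 December 2002: 48,577 tonnes at £4.00/tonne → £194308.00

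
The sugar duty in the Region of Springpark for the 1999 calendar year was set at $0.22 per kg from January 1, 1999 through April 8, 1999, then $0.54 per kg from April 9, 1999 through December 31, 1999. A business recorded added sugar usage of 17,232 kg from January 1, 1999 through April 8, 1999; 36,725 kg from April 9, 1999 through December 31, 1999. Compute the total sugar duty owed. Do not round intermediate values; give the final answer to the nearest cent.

January 1 – April 8, 1999: 17,232 kg at $0.22/kg → $3,791.04
April 9 – December 31, 1999: 36,725 kg at $0.54/kg → $19,831.50

$23,622.54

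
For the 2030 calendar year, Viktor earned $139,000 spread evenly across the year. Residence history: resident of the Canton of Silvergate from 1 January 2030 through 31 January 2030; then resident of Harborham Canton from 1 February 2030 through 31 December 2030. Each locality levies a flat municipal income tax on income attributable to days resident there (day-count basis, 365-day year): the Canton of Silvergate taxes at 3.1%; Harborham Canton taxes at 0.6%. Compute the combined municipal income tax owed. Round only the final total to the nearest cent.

The Canton of Silvergate, 1 January – 31 January 2030: 31 days → $139,000 × 3.1% × 31/365 = $365.9699
Harborham Canton, 1 February – 31 December 2030: 334 days → $139,000 × 0.6% × 334/365 = $763.1671
Total = $1,129.1370

$1,129.14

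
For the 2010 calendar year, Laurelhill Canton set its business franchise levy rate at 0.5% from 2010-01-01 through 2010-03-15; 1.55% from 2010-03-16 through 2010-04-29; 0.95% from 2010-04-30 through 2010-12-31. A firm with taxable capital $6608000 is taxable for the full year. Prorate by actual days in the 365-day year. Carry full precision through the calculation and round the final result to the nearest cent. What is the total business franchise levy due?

$61635.44

2010-01-01 to 2010-03-15: 74 days at 0.5% → $6608000 × 0.5% × 74/365 = $6698.5205
2010-03-16 to 2010-04-29: 45 days at 1.55% → $6608000 × 1.55% × 45/365 = $12627.6164
2010-04-30 to 2010-12-31: 246 days at 0.95% → $6608000 × 0.95% × 246/365 = $42309.3041
Total = $61635.4411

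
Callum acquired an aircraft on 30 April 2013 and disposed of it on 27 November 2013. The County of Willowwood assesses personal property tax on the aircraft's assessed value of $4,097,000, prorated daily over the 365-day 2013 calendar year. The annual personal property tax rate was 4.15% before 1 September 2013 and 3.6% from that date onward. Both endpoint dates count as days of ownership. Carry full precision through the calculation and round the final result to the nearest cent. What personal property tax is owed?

$93,321.80

30 April – 31 August 2013: 124 days at 4.15% → $4,097,000 × 4.15% × 124/365 = $57,762.0877
1 September – 27 November 2013: 88 days at 3.6% → $4,097,000 × 3.6% × 88/365 = $35,559.7151
Total = $93,321.8027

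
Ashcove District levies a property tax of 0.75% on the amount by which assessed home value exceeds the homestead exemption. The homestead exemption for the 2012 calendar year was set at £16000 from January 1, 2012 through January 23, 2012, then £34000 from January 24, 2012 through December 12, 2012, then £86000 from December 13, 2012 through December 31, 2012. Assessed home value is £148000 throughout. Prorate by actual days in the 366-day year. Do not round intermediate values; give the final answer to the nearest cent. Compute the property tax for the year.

£843.24

January 1 – January 23, 2012: 23 days, exemption £16000 → (£148000 − £16000) × 0.75% × 23/366 = £62.2131
January 24 – December 12, 2012: 324 days, exemption £34000 → (£148000 − £34000) × 0.75% × 324/366 = £756.8852
December 13 – December 31, 2012: 19 days, exemption £86000 → (£148000 − £86000) × 0.75% × 19/366 = £24.1393
Total = £843.2377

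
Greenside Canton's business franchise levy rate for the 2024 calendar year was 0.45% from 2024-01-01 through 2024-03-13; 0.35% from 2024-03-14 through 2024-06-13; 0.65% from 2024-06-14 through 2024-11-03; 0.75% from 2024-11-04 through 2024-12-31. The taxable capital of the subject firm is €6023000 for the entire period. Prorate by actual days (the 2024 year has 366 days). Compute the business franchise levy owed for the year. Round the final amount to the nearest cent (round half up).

€33159.41

2024-01-01 to 2024-03-13: 73 days at 0.45% → €6023000 × 0.45% × 73/366 = €5405.8893
2024-03-14 to 2024-06-13: 92 days at 0.35% → €6023000 × 0.35% × 92/366 = €5298.9235
2024-06-14 to 2024-11-03: 143 days at 0.65% → €6023000 × 0.65% × 143/366 = €15296.1161
2024-11-04 to 2024-12-31: 58 days at 0.75% → €6023000 × 0.75% × 58/366 = €7158.4836
Total = €33159.4126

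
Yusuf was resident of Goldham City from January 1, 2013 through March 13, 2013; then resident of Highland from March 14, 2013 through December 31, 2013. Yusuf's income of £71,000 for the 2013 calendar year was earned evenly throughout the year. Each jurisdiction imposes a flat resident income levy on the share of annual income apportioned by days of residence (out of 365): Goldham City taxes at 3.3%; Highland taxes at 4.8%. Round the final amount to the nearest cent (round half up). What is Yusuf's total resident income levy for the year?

Goldham City, January 1 – March 13, 2013: 72 days → £71,000 × 3.3% × 72/365 = £462.1808
Highland, March 14 – December 31, 2013: 293 days → £71,000 × 4.8% × 293/365 = £2,735.7370
Total = £3,197.9178

£3,197.92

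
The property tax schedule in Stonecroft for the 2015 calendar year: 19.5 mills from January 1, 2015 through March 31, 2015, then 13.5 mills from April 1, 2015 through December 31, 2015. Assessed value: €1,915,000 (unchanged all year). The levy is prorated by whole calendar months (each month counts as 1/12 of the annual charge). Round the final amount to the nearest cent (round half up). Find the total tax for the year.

€28,725.00

January 1 – March 31, 2015: 3 months at 19.5 mills → €1,915,000 × 1.95% × 3/12 = €9,335.6250
April 1 – December 31, 2015: 9 months at 13.5 mills → €1,915,000 × 1.35% × 9/12 = €19,389.3750
Total = €28,725.0000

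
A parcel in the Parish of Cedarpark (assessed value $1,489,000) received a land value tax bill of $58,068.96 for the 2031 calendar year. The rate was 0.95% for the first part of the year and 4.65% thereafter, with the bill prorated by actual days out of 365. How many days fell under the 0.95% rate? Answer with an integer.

74 days

Let d = days at the first rate; then 365 − d days at the second rate.
$1,489,000 × [0.95%·d + 4.65%·(365−d)] / 365 = $58,068.96
Solving gives d = 74, so the new rate took effect on 16 Mar 2031.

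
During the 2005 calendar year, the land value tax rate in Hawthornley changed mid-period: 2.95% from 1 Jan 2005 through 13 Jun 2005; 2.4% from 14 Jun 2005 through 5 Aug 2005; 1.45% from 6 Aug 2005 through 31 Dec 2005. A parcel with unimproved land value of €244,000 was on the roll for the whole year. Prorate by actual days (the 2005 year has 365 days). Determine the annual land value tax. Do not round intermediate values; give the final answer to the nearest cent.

1 Jan – 13 Jun 2005: 164 days at 2.95% → €244,000 × 2.95% × 164/365 = €3,234.1699
14 Jun – 5 Aug 2005: 53 days at 2.4% → €244,000 × 2.4% × 53/365 = €850.3233
6 Aug – 31 Dec 2005: 148 days at 1.45% → €244,000 × 1.45% × 148/365 = €1,434.5863
Total = €5,519.0795

€5,519.08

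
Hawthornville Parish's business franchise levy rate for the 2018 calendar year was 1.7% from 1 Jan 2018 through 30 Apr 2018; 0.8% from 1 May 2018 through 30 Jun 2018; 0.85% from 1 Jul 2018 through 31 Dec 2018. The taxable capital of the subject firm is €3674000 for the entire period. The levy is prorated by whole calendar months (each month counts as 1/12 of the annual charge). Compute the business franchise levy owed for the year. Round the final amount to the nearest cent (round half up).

1 Jan – 30 Apr 2018: 4 months at 1.7% → €3674000 × 1.7% × 4/12 = €20819.3333
1 May – 30 Jun 2018: 2 months at 0.8% → €3674000 × 0.8% × 2/12 = €4898.6667
1 Jul – 31 Dec 2018: 6 months at 0.85% → €3674000 × 0.85% × 6/12 = €15614.5000
Total = €41332.5000

€41332.50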